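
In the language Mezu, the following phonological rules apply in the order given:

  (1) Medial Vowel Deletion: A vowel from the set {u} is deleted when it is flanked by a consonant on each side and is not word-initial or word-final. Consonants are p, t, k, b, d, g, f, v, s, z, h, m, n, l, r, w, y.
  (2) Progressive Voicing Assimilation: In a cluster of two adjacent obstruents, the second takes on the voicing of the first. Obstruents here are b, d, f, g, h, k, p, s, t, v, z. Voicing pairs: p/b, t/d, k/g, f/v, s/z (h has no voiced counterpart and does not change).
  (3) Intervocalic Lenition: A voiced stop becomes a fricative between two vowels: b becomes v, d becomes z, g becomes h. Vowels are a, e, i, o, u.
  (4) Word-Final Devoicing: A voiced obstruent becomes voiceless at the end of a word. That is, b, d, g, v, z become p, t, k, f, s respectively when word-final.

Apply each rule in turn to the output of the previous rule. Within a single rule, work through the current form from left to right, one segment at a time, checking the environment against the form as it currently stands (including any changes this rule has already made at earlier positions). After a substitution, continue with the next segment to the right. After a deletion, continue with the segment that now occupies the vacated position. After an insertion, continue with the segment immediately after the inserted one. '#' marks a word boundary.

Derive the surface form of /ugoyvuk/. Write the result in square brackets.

(1) Medial Vowel Deletion: [ugoyvuk] → [ugoyvk]
(2) Progressive Voicing Assimilation: [ugoyvk] → [ugoyvg]
(3) Intervocalic Lenition: [ugoyvg] → [uhoyvg]
(4) Word-Final Devoicing: [uhoyvg] → [uhoyvk]

[uhoyvk]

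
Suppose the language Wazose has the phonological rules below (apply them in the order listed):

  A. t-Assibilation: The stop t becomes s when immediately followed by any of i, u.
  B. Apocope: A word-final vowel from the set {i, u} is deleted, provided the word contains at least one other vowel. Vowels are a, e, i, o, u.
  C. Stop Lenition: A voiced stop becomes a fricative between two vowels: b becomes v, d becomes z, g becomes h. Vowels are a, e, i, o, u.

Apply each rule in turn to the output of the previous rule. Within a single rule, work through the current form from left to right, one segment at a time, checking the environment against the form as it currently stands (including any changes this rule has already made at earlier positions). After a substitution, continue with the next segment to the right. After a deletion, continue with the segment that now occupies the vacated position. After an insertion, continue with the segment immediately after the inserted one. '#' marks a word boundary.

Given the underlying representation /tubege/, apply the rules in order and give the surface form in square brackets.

A t-Assibilation: [tubege] → [subege]
B Apocope: no change — [subege]
C Stop Lenition: [subege] → [suvehe]

[suvehe]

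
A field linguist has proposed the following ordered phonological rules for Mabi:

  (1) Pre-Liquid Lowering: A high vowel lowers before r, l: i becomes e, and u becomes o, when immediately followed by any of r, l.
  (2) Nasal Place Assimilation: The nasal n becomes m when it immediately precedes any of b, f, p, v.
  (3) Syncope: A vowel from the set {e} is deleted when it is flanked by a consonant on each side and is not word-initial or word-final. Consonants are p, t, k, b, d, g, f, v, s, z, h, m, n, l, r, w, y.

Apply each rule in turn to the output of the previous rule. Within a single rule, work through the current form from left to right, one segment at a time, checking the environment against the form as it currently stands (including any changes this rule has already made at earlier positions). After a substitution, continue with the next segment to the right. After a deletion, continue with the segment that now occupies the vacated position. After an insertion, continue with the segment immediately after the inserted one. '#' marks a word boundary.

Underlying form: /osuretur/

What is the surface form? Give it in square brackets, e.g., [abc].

[osortor]

(1) Pre-Liquid Lowering: [osuretur] → [osoretor]
(2) Nasal Place Assimilation: no change — [osoretor]
(3) Syncope: [osoretor] → [osortor]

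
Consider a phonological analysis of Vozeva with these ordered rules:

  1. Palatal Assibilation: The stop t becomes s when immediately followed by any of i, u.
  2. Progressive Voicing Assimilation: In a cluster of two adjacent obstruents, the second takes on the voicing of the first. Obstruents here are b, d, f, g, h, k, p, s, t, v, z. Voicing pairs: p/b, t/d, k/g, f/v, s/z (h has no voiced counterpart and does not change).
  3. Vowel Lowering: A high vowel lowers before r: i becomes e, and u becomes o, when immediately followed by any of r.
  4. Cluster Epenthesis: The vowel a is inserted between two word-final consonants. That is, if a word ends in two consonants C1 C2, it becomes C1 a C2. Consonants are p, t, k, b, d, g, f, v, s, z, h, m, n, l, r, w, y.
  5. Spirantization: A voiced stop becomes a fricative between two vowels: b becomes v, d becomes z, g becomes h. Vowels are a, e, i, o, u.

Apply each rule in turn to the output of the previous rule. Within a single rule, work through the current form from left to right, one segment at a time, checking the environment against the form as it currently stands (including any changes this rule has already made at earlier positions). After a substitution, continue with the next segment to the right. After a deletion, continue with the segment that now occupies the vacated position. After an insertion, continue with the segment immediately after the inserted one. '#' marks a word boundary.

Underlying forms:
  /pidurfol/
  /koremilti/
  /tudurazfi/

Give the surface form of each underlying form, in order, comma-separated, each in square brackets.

[pizorfol], [koremilsi], [suzorazvi]

/pidurfol/:
  1 Palatal Assibilation: no change — [pidurfol]
  2 Progressive Voicing Assimilation: no change — [pidurfol]
  3 Vowel Lowering: [pidurfol] → [pidorfol]
  4 Cluster Epenthesis: no change — [pidorfol]
  5 Spirantization: [pidorfol] → [pizorfol]
/koremilti/:
  1 Palatal Assibilation: [koremilti] → [koremilsi]
  2 Progressive Voicing Assimilation: no change — [koremilsi]
  3 Vowel Lowering: no change — [koremilsi]
  4 Cluster Epenthesis: no change — [koremilsi]
  5 Spirantization: no change — [koremilsi]
/tudurazfi/:
  1 Palatal Assibilation: [tudurazfi] → [sudurazfi]
  2 Progressive Voicing Assimilation: [sudurazfi] → [sudurazvi]
  3 Vowel Lowering: [sudurazvi] → [sudorazvi]
  4 Cluster Epenthesis: no change — [sudorazvi]
  5 Spirantization: [sudorazvi] → [suzorazvi]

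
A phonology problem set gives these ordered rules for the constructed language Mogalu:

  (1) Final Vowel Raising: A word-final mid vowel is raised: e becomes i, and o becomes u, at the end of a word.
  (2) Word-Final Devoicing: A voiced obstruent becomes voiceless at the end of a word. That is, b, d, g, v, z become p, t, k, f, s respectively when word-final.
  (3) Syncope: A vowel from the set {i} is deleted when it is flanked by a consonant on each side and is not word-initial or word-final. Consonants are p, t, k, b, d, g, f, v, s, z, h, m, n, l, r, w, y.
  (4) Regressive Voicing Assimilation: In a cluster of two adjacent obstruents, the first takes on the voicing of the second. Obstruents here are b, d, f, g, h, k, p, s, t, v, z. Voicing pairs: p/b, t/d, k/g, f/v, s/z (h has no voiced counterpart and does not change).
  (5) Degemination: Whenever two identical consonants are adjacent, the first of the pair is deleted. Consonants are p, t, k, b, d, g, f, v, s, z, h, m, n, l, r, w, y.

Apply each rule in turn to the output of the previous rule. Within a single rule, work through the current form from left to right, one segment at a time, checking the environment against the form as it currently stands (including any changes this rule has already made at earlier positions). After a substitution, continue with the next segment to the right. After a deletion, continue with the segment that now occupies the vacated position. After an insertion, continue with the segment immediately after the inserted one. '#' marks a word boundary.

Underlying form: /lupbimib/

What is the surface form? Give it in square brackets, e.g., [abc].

[lubmp]

(1) Final Vowel Raising: no change — [lupbimib]
(2) Word-Final Devoicing: [lupbimib] → [lupbimip]
(3) Syncope: [lupbimip] → [lupbmp]
(4) Regressive Voicing Assimilation: [lupbmp] → [lubbmp]
(5) Degemination: [lubbmp] → [lubmp]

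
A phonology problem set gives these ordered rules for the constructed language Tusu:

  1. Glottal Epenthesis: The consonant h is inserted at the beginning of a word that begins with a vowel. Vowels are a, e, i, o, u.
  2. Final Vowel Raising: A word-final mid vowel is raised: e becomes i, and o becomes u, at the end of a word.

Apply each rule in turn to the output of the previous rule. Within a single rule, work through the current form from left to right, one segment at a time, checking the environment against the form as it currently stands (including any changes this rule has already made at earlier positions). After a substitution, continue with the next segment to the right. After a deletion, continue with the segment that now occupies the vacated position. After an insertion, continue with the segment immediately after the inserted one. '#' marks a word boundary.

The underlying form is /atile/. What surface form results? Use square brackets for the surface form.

1 Glottal Epenthesis: [atile] → [hatile]
2 Final Vowel Raising: [hatile] → [hatili]

[hatili]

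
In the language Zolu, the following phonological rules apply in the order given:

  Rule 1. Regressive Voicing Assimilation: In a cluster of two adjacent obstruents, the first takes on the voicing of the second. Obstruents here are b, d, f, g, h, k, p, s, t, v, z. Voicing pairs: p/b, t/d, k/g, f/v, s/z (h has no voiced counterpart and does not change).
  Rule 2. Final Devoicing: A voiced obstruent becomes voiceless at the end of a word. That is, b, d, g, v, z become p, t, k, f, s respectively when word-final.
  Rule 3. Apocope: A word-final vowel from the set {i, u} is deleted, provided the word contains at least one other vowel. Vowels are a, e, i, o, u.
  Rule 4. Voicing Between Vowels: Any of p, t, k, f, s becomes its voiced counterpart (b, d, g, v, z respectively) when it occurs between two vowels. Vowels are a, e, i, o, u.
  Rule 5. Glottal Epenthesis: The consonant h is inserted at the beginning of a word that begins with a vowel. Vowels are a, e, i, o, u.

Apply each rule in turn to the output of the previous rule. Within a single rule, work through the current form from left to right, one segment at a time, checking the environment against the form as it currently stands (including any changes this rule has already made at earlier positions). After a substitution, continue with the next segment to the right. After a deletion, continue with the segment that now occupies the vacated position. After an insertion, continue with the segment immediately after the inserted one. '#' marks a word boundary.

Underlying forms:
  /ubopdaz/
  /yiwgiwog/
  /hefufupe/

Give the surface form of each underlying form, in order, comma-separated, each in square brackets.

/ubopdaz/:
  Rule 1 Regressive Voicing Assimilation: [ubopdaz] → [ubobdaz]
  Rule 2 Final Devoicing: [ubobdaz] → [ubobdas]
  Rule 3 Apocope: no change — [ubobdas]
  Rule 4 Voicing Between Vowels: no change — [ubobdas]
  Rule 5 Glottal Epenthesis: [ubobdas] → [hubobdas]
/yiwgiwog/:
  Rule 1 Regressive Voicing Assimilation: no change — [yiwgiwog]
  Rule 2 Final Devoicing: [yiwgiwog] → [yiwgiwok]
  Rule 3 Apocope: no change — [yiwgiwok]
  Rule 4 Voicing Between Vowels: no change — [yiwgiwok]
  Rule 5 Glottal Epenthesis: no change — [yiwgiwok]
/hefufupe/:
  Rule 1 Regressive Voicing Assimilation: no change — [hefufupe]
  Rule 2 Final Devoicing: no change — [hefufupe]
  Rule 3 Apocope: no change — [hefufupe]
  Rule 4 Voicing Between Vowels: [hefufupe] → [hevuvube]
  Rule 5 Glottal Epenthesis: no change — [hevuvube]

[hubobdas], [yiwgiwok], [hevuvube]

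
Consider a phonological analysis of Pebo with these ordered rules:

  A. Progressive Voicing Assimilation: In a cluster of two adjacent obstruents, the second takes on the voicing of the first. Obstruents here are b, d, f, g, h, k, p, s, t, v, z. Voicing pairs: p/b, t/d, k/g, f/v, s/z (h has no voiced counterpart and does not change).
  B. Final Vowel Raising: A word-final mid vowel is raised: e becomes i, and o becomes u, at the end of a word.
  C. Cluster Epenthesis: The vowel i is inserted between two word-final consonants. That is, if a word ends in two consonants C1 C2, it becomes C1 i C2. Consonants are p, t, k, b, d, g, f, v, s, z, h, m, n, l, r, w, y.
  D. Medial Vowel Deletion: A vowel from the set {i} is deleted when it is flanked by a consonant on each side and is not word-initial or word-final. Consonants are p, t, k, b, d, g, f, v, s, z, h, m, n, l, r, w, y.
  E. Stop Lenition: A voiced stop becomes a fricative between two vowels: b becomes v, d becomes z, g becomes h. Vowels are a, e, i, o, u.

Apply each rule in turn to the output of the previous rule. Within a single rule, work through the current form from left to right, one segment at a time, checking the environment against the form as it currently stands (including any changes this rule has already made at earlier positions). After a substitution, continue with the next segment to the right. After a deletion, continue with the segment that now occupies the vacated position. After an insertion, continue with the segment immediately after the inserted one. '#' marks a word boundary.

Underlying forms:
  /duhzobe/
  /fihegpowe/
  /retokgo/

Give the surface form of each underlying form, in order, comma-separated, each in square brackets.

[duhsovi], [fhegbowi], [retokku]

/duhzobe/:
  A Progressive Voicing Assimilation: [duhzobe] → [duhsobe]
  B Final Vowel Raising: [duhsobe] → [duhsobi]
  C Cluster Epenthesis: no change — [duhsobi]
  D Medial Vowel Deletion: no change — [duhsobi]
  E Stop Lenition: [duhsobi] → [duhsovi]
/fihegpowe/:
  A Progressive Voicing Assimilation: [fihegpowe] → [fihegbowe]
  B Final Vowel Raising: [fihegbowe] → [fihegbowi]
  C Cluster Epenthesis: no change — [fihegbowi]
  D Medial Vowel Deletion: [fihegbowi] → [fhegbowi]
  E Stop Lenition: no change — [fhegbowi]
/retokgo/:
  A Progressive Voicing Assimilation: [retokgo] → [retokko]
  B Final Vowel Raising: [retokko] → [retokku]
  C Cluster Epenthesis: no change — [retokku]
  D Medial Vowel Deletion: no change — [retokku]
  E Stop Lenition: no change — [retokku]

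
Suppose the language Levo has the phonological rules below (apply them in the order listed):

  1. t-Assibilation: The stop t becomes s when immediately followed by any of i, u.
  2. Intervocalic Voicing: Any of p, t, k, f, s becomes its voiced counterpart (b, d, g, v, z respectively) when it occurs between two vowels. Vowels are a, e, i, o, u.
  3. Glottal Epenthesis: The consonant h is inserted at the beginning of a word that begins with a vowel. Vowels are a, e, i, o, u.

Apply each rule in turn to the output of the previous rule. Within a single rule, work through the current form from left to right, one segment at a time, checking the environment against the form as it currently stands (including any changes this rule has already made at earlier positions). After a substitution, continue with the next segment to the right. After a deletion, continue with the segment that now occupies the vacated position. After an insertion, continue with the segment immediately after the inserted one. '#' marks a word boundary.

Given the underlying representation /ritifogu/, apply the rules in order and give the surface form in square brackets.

[rizivogu]

1 t-Assibilation: [ritifogu] → [risifogu]
2 Intervocalic Voicing: [risifogu] → [rizivogu]
3 Glottal Epenthesis: no change — [rizivogu]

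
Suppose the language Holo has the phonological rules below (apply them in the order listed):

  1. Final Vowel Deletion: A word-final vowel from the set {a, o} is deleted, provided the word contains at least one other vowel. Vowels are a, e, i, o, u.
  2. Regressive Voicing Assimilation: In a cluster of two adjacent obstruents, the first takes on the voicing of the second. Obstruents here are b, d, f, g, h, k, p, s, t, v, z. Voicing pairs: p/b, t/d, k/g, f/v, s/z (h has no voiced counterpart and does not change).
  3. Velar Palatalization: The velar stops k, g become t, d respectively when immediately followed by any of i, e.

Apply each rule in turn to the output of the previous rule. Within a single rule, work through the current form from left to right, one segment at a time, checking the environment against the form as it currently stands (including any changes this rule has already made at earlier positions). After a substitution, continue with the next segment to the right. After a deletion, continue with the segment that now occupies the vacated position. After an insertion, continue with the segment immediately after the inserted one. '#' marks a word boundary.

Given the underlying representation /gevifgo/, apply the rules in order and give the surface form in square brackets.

1 Final Vowel Deletion: [gevifgo] → [gevifg]
2 Regressive Voicing Assimilation: [gevifg] → [gevivg]
3 Velar Palatalization: [gevivg] → [devivg]

[devivg]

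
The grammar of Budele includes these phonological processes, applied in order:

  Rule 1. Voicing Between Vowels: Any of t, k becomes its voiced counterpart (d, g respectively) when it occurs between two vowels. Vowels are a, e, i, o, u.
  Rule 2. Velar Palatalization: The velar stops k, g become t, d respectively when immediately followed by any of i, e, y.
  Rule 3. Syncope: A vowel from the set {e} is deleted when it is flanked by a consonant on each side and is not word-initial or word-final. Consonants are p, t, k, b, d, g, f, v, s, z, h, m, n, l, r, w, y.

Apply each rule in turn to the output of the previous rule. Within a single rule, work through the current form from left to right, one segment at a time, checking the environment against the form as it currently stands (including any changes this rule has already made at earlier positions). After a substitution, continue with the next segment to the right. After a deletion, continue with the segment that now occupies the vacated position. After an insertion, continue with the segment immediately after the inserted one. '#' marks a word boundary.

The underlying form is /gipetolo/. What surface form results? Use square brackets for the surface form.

Rule 1 Voicing Between Vowels: [gipetolo] → [gipedolo]
Rule 2 Velar Palatalization: [gipedolo] → [dipedolo]
Rule 3 Syncope: [dipedolo] → [dipdolo]

[dipdolo]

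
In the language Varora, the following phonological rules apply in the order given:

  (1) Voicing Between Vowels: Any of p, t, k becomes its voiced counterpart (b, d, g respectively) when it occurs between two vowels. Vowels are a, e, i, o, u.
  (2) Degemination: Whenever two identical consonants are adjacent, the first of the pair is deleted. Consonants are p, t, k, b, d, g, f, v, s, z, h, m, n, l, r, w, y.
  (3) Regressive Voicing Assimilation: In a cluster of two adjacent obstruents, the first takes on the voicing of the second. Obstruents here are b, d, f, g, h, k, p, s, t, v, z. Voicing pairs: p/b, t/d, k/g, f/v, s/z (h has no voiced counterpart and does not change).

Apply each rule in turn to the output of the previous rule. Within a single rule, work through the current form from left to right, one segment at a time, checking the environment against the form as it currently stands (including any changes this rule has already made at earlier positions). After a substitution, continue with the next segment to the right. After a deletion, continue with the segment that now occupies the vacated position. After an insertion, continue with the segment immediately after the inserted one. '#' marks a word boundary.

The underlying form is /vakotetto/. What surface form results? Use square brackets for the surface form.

[vagodeto]

(1) Voicing Between Vowels: [vakotetto] → [vagodetto]
(2) Degemination: [vagodetto] → [vagodeto]
(3) Regressive Voicing Assimilation: no change — [vagodeto]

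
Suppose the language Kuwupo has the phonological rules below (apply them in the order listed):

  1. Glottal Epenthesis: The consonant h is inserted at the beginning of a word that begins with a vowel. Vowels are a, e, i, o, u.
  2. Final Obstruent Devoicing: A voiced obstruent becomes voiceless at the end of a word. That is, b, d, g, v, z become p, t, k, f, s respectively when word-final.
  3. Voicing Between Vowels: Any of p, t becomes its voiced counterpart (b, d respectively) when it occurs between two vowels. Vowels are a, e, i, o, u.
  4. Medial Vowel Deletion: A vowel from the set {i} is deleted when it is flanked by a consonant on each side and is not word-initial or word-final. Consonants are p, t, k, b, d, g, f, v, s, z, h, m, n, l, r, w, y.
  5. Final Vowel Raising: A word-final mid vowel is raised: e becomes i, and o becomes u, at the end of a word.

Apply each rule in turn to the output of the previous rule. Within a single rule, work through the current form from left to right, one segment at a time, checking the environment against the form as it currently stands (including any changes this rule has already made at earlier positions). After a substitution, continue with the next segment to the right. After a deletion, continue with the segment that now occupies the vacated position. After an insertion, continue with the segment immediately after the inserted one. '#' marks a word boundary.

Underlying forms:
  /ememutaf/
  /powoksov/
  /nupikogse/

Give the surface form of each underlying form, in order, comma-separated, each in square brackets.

/ememutaf/:
  1 Glottal Epenthesis: [ememutaf] → [hememutaf]
  2 Final Obstruent Devoicing: no change — [hememutaf]
  3 Voicing Between Vowels: [hememutaf] → [hememudaf]
  4 Medial Vowel Deletion: no change — [hememudaf]
  5 Final Vowel Raising: no change — [hememudaf]
/powoksov/:
  1 Glottal Epenthesis: no change — [powoksov]
  2 Final Obstruent Devoicing: [powoksov] → [powoksof]
  3 Voicing Between Vowels: no change — [powoksof]
  4 Medial Vowel Deletion: no change — [powoksof]
  5 Final Vowel Raising: no change — [powoksof]
/nupikogse/:
  1 Glottal Epenthesis: no change — [nupikogse]
  2 Final Obstruent Devoicing: no change — [nupikogse]
  3 Voicing Between Vowels: [nupikogse] → [nubikogse]
  4 Medial Vowel Deletion: [nubikogse] → [nubkogse]
  5 Final Vowel Raising: [nubkogse] → [nubkogsi]

[hememudaf], [powoksof], [nubkogsi]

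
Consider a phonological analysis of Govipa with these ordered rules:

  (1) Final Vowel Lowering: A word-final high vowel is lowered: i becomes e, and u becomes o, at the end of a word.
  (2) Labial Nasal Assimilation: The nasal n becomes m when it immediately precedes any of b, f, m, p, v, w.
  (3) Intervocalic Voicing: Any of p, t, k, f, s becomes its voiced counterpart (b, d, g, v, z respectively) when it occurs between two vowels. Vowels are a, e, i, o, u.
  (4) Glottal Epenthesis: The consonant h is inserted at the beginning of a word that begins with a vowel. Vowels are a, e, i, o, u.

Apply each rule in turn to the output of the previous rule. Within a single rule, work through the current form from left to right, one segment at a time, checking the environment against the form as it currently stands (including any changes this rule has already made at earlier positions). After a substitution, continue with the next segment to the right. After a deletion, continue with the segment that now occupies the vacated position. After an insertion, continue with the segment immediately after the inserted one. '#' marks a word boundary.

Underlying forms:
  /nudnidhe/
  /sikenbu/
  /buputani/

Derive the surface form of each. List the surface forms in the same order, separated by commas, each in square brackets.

/nudnidhe/:
  (1) Final Vowel Lowering: no change — [nudnidhe]
  (2) Labial Nasal Assimilation: no change — [nudnidhe]
  (3) Intervocalic Voicing: no change — [nudnidhe]
  (4) Glottal Epenthesis: no change — [nudnidhe]
/sikenbu/:
  (1) Final Vowel Lowering: [sikenbu] → [sikenbo]
  (2) Labial Nasal Assimilation: [sikenbo] → [sikembo]
  (3) Intervocalic Voicing: [sikembo] → [sigembo]
  (4) Glottal Epenthesis: no change — [sigembo]
/buputani/:
  (1) Final Vowel Lowering: [buputani] → [buputane]
  (2) Labial Nasal Assimilation: no change — [buputane]
  (3) Intervocalic Voicing: [buputane] → [bubudane]
  (4) Glottal Epenthesis: no change — [bubudane]

[nudnidhe], [sigembo], [bubudane]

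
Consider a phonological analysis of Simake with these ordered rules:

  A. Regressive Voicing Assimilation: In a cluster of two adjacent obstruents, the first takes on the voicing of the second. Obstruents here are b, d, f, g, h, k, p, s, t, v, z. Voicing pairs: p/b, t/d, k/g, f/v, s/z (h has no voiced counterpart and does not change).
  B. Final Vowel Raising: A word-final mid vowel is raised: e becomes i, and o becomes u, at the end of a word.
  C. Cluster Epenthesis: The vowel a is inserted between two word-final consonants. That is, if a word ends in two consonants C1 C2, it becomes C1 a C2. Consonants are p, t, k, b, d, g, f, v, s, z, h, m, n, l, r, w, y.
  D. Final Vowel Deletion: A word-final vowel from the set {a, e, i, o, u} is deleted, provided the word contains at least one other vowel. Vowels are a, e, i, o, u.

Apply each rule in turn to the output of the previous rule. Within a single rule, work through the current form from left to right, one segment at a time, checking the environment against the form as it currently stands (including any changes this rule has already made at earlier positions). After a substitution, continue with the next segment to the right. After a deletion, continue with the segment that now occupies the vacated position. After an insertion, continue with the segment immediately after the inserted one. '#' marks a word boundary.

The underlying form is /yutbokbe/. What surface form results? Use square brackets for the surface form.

[yudbogb]

A Regressive Voicing Assimilation: [yutbokbe] → [yudbogbe]
B Final Vowel Raising: [yudbogbe] → [yudbogbi]
C Cluster Epenthesis: no change — [yudbogbi]
D Final Vowel Deletion: [yudbogbi] → [yudbogb]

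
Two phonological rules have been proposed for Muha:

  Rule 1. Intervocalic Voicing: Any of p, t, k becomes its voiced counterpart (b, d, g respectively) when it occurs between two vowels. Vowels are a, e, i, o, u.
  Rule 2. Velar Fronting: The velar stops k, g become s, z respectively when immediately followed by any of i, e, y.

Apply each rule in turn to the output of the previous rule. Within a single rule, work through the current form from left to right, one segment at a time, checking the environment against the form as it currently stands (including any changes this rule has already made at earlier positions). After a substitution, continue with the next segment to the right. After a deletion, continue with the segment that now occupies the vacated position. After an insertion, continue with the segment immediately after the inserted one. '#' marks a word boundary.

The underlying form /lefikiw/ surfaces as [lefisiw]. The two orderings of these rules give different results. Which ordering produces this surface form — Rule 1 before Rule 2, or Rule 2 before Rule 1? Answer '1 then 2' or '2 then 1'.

2 then 1

Order 1 then 2:
  1 Intervocalic Voicing: [lefikiw] → [lefigiw]
  2 Velar Fronting: [lefigiw] → [lefiziw]
  result: [lefiziw]
Order 2 then 1:
  2 Velar Fronting: [lefikiw] → [lefisiw]
  1 Intervocalic Voicing: no change — [lefisiw]
  result: [lefisiw]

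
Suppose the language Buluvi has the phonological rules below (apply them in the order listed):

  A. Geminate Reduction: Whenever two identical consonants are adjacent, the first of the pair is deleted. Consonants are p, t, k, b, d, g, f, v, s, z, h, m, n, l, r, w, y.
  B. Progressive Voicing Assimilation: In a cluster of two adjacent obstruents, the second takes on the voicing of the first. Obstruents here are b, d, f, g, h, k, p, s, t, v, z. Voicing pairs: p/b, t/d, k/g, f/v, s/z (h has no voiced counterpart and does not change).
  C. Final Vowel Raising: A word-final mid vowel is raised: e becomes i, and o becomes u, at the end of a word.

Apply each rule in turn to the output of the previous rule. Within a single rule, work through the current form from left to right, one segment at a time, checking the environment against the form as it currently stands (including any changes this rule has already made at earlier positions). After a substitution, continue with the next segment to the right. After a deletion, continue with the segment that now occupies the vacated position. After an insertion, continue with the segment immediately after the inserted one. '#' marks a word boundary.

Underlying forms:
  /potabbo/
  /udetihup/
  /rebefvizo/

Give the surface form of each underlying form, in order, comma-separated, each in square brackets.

[potabu], [udetihup], [rebeffizu]

/potabbo/:
  A Geminate Reduction: [potabbo] → [potabo]
  B Progressive Voicing Assimilation: no change — [potabo]
  C Final Vowel Raising: [potabo] → [potabu]
/udetihup/:
  A Geminate Reduction: no change — [udetihup]
  B Progressive Voicing Assimilation: no change — [udetihup]
  C Final Vowel Raising: no change — [udetihup]
/rebefvizo/:
  A Geminate Reduction: no change — [rebefvizo]
  B Progressive Voicing Assimilation: [rebefvizo] → [rebeffizo]
  C Final Vowel Raising: [rebeffizo] → [rebeffizu]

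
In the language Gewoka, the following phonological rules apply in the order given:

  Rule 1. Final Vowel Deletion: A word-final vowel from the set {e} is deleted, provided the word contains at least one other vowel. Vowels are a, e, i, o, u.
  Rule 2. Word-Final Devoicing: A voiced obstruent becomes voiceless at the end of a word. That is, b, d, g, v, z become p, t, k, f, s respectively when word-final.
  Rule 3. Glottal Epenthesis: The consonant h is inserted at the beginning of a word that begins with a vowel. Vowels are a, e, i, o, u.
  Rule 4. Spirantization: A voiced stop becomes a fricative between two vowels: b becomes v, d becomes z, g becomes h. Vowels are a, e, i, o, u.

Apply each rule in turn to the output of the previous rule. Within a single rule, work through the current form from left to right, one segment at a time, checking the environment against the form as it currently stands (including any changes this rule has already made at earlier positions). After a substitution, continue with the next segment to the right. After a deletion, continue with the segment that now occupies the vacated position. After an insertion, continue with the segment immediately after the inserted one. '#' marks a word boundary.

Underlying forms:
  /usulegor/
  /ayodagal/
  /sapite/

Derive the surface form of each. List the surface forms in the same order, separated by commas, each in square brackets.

/usulegor/:
  Rule 1 Final Vowel Deletion: no change — [usulegor]
  Rule 2 Word-Final Devoicing: no change — [usulegor]
  Rule 3 Glottal Epenthesis: [usulegor] → [husulegor]
  Rule 4 Spirantization: [husulegor] → [husulehor]
/ayodagal/:
  Rule 1 Final Vowel Deletion: no change — [ayodagal]
  Rule 2 Word-Final Devoicing: no change — [ayodagal]
  Rule 3 Glottal Epenthesis: [ayodagal] → [hayodagal]
  Rule 4 Spirantization: [hayodagal] → [hayozahal]
/sapite/:
  Rule 1 Final Vowel Deletion: [sapite] → [sapit]
  Rule 2 Word-Final Devoicing: no change — [sapit]
  Rule 3 Glottal Epenthesis: no change — [sapit]
  Rule 4 Spirantization: no change — [sapit]

[husulehor], [hayozahal], [sapit]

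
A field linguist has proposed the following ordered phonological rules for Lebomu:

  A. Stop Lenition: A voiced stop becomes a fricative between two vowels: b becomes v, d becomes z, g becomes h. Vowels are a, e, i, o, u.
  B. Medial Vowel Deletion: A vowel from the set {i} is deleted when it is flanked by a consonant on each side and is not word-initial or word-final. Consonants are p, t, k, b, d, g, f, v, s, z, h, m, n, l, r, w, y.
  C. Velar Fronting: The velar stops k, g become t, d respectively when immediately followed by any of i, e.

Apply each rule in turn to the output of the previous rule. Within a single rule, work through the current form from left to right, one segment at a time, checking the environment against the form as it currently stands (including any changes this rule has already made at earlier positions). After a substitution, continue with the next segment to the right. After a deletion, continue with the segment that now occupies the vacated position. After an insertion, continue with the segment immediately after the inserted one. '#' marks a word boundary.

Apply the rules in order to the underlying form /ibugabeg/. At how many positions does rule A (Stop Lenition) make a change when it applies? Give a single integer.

3

A Stop Lenition: [ibugabeg] → [ivuhaveg]
B Medial Vowel Deletion: no change — [ivuhaveg]
C Velar Fronting: no change — [ivuhaveg]
Rule A changed 3 position(s).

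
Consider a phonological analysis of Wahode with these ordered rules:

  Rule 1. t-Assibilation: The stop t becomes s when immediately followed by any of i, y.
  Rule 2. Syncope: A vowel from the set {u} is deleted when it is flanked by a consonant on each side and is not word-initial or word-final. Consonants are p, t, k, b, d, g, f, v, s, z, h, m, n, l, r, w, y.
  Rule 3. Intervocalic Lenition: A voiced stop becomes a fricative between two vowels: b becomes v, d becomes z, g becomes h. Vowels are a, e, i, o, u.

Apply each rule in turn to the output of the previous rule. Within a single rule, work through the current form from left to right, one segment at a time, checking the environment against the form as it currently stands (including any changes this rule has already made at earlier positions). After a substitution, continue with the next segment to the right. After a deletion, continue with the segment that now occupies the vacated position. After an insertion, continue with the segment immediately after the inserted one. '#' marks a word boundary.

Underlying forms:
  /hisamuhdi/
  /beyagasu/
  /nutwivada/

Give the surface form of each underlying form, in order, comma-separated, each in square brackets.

[hisamhdi], [beyahasu], [ntwivaza]

/hisamuhdi/:
  Rule 1 t-Assibilation: no change — [hisamuhdi]
  Rule 2 Syncope: [hisamuhdi] → [hisamhdi]
  Rule 3 Intervocalic Lenition: no change — [hisamhdi]
/beyagasu/:
  Rule 1 t-Assibilation: no change — [beyagasu]
  Rule 2 Syncope: no change — [beyagasu]
  Rule 3 Intervocalic Lenition: [beyagasu] → [beyahasu]
/nutwivada/:
  Rule 1 t-Assibilation: no change — [nutwivada]
  Rule 2 Syncope: [nutwivada] → [ntwivada]
  Rule 3 Intervocalic Lenition: [ntwivada] → [ntwivaza]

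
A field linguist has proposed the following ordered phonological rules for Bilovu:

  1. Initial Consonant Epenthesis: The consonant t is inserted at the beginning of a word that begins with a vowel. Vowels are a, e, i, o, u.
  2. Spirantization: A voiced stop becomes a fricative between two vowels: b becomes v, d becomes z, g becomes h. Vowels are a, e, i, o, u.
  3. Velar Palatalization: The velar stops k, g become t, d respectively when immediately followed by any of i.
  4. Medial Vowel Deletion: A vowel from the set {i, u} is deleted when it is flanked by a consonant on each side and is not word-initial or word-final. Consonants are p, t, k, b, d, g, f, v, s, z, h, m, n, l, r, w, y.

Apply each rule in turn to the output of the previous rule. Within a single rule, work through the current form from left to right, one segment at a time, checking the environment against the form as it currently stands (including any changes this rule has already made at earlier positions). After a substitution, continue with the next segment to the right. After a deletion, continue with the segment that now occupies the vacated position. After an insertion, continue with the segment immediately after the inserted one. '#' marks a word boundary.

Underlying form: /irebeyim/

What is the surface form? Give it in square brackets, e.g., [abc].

1 Initial Consonant Epenthesis: [irebeyim] → [tirebeyim]
2 Spirantization: [tirebeyim] → [tireveyim]
3 Velar Palatalization: no change — [tireveyim]
4 Medial Vowel Deletion: [tireveyim] → [treveym]

[treveym]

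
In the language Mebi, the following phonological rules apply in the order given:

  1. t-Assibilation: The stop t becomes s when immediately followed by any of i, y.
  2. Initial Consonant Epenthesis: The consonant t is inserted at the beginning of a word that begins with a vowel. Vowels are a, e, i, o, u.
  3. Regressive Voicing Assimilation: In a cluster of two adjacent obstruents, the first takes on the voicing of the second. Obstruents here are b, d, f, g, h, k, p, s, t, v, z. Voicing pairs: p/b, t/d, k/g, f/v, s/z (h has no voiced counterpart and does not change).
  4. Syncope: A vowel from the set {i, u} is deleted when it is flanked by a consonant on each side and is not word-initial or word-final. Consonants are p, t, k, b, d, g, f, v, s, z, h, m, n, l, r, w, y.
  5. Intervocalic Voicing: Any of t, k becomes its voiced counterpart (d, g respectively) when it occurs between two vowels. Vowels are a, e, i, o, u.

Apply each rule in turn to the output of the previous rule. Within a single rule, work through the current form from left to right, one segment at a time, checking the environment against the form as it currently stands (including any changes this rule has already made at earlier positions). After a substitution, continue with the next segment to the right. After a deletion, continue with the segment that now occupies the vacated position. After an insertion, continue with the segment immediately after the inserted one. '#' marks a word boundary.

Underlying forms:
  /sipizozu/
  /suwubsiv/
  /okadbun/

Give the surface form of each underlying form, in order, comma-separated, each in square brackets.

[spzozu], [swpsv], [togadbn]

/sipizozu/:
  1 t-Assibilation: no change — [sipizozu]
  2 Initial Consonant Epenthesis: no change — [sipizozu]
  3 Regressive Voicing Assimilation: no change — [sipizozu]
  4 Syncope: [sipizozu] → [spzozu]
  5 Intervocalic Voicing: no change — [spzozu]
/suwubsiv/:
  1 t-Assibilation: no change — [suwubsiv]
  2 Initial Consonant Epenthesis: no change — [suwubsiv]
  3 Regressive Voicing Assimilation: [suwubsiv] → [suwupsiv]
  4 Syncope: [suwupsiv] → [swpsv]
  5 Intervocalic Voicing: no change — [swpsv]
/okadbun/:
  1 t-Assibilation: no change — [okadbun]
  2 Initial Consonant Epenthesis: [okadbun] → [tokadbun]
  3 Regressive Voicing Assimilation: no change — [tokadbun]
  4 Syncope: [tokadbun] → [tokadbn]
  5 Intervocalic Voicing: [tokadbn] → [togadbn]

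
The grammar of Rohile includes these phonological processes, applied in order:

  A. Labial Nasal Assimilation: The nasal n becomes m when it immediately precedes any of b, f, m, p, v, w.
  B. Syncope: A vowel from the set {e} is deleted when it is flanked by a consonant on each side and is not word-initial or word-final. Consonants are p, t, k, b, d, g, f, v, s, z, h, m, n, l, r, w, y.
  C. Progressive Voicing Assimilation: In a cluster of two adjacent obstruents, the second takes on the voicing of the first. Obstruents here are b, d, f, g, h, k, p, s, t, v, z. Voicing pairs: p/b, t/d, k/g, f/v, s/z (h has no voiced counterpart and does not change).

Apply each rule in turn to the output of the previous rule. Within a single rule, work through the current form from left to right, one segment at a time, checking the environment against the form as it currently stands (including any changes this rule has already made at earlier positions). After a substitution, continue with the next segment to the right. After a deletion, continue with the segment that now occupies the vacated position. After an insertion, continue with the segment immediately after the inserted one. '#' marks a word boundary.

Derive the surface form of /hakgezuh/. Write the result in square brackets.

[hakksuh]

A Labial Nasal Assimilation: no change — [hakgezuh]
B Syncope: [hakgezuh] → [hakgzuh]
C Progressive Voicing Assimilation: [hakgzuh] → [hakksuh]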